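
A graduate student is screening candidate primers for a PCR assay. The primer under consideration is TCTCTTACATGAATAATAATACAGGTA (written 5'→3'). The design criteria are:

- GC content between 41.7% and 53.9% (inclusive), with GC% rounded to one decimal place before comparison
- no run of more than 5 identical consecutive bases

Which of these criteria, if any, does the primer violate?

Base counts: A=11, T=9, G=3, C=4 (length 27).
GC content: GC 7/27 = 25.9%, outside 41.7–53.9% ✗
homopolymer run: longest run = 2 ✓

Fails: GC content.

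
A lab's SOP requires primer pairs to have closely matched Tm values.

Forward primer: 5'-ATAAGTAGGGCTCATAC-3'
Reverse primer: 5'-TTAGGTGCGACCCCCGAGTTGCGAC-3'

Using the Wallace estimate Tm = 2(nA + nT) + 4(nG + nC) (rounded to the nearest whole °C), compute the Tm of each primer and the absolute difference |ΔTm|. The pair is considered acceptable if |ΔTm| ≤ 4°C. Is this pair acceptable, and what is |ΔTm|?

Forward: A=6 T=4 G=4 C=3 → Tm = 2·10 + 4·7 = 48°C.
Reverse: A=4 T=5 G=8 C=8 → Tm = 2·9 + 4·16 = 82°C.
|ΔTm| = |48 − 82| = 34°C, > 4°C.

|ΔTm| = 34°C; the pair is not acceptable.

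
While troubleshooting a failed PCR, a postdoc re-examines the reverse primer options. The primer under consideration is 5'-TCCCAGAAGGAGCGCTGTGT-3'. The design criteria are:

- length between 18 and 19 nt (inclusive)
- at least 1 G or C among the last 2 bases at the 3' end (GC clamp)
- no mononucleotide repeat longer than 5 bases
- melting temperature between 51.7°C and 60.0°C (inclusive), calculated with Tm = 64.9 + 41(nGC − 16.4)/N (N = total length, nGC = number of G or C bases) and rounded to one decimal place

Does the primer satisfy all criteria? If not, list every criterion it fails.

Base counts: A=4, T=4, G=7, C=5 (length 20).
length: length 20, outside 18–19 ✗
GC clamp: 3' end GT has 1 G/C ✓
homopolymer run: longest run = 3 ✓
Tm: Tm = 64.9 + 41·(12 − 16.4)/20 = 55.9°C ✓

Fails: length.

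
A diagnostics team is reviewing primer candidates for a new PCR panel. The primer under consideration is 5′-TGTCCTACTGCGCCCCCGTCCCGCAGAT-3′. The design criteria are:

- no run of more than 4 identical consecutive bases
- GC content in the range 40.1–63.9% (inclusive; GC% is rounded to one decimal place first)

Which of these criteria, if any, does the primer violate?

Fails: homopolymer run, GC content.

Base counts: A=3, T=6, G=6, C=13 (length 28).
homopolymer run: longest run = 5, exceeds 4 ✗
GC content: GC 19/28 = 67.9%, outside 40.1–63.9% ✗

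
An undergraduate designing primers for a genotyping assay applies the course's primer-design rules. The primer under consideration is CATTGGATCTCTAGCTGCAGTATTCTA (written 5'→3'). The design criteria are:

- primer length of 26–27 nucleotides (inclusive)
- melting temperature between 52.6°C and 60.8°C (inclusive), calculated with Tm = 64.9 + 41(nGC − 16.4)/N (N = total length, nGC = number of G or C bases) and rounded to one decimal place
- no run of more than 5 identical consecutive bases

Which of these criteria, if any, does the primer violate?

Meets all criteria.

Base counts: A=6, T=10, G=5, C=6 (length 27).
length: length 27 ✓
Tm: Tm = 64.9 + 41·(11 − 16.4)/27 = 56.7°C ✓
homopolymer run: longest run = 2 ✓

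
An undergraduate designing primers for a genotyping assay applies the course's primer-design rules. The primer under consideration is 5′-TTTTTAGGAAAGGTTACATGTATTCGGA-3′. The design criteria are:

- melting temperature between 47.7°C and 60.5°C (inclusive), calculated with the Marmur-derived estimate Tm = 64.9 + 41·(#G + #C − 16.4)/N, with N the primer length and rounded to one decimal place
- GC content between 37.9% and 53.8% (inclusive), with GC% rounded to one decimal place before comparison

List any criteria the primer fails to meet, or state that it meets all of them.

Base counts: A=8, T=11, G=7, C=2 (length 28).
Tm: Tm = 64.9 + 41·(9 − 16.4)/28 = 54.1°C ✓
GC content: GC 9/28 = 32.1%, outside 37.9–53.8% ✗

Fails: GC content.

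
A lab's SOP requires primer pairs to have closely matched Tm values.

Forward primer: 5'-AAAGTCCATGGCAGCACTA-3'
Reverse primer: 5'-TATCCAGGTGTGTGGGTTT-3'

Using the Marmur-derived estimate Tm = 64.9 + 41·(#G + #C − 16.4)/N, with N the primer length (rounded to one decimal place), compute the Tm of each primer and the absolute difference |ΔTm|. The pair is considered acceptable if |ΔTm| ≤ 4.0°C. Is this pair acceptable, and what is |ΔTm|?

|ΔTm| = 0.0°C; the pair is acceptable.

Forward: G+C = 9, N = 19 → Tm = 64.9 + 41·(9 − 16.4)/19 = 48.9°C.
Reverse: G+C = 9, N = 19 → Tm = 64.9 + 41·(9 − 16.4)/19 = 48.9°C.
|ΔTm| = |48.9 − 48.9| = 0.0°C, ≤ 4.0°C.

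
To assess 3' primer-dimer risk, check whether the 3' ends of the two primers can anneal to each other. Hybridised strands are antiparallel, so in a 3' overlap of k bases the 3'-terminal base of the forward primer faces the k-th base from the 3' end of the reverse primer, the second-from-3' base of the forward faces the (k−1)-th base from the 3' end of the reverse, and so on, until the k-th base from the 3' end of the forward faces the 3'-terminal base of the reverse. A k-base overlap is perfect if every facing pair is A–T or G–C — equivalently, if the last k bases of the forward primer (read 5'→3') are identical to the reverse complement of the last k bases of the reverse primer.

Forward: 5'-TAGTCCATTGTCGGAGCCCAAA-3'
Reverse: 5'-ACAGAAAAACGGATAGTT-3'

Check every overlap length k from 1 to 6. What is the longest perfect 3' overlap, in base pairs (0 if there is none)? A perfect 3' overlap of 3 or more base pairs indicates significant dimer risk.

Last 6 bases (5'→3') — forward …CCCAAA, reverse …ATAGTT.
Reverse complement of the reverse primer's last 6 bases: AACTAT; its first k bases are the reverse complement of the reverse primer's last k bases, so a perfect k-base overlap needs the forward primer's last k bases to equal them.
Comparing (forward last k vs required): k=1: A vs A ✓; k=2: AA vs AA ✓; k=3: AAA vs AAC ✗; k=4: CAAA vs AACT ✗; k=5: CCAAA vs AACTA ✗; k=6: CCCAAA vs AACTAT ✗.
Perfect overlaps at k = 1, 2; the largest is 2.

Longest perfect overlap: 2 complementary base pairs; below the dimer-risk threshold (threshold 3).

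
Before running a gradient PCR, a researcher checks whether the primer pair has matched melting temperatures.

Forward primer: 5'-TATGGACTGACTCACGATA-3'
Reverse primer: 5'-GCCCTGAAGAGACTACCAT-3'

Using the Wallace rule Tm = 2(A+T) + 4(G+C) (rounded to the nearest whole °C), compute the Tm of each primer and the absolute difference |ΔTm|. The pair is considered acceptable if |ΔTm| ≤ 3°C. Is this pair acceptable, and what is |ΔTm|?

|ΔTm| = 4°C; the pair is not acceptable.

Forward: A=6 T=5 G=4 C=4 → Tm = 2·11 + 4·8 = 54°C.
Reverse: A=6 T=3 G=4 C=6 → Tm = 2·9 + 4·10 = 58°C.
|ΔTm| = |54 − 58| = 4°C, > 3°C.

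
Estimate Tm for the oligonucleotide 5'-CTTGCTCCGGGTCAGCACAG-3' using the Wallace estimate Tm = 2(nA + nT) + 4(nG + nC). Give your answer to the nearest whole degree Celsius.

Base counts: A=3, T=4, G=6, C=7 (length 20).
Tm = 2·(3+4) + 4·(6+7) = 2·7 + 4·13 = 14 + 52 = 66°C.

66°C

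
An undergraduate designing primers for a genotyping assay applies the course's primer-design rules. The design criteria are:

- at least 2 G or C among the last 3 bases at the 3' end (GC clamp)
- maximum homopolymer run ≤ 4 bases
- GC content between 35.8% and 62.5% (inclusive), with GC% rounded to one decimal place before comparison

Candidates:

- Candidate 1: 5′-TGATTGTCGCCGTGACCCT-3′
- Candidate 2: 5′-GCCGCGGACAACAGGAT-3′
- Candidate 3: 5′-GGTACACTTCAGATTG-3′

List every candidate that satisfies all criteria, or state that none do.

Candidate 1 (19 nt, A=2 T=6 G=5 C=6): 3' end CCT has 2 G/C ✓; longest run = 3 ✓; GC 11/19 = 57.9% ✓ — passes.
Candidate 2 (17 nt, A=5 T=1 G=6 C=5): 3' end GAT has 1 G/C, need ≥2 ✗; longest run = 2 ✓; GC 11/17 = 64.7%, outside 35.8–62.5% ✗ — fails.
Candidate 3 (16 nt, A=4 T=5 G=4 C=3): 3' end TTG has 1 G/C, need ≥2 ✗; longest run = 2 ✓; GC 7/16 = 43.8% ✓ — fails.

Candidate 1 only.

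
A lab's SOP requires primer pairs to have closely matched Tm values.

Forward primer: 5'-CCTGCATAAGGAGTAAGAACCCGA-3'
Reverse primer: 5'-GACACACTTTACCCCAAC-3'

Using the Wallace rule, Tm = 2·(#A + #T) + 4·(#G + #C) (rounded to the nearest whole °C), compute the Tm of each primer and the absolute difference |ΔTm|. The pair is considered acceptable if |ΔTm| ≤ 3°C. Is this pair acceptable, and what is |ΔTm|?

Forward: A=9 T=3 G=6 C=6 → Tm = 2·12 + 4·12 = 72°C.
Reverse: A=6 T=3 G=1 C=8 → Tm = 2·9 + 4·9 = 54°C.
|ΔTm| = |72 − 54| = 18°C, > 3°C.

|ΔTm| = 18°C; the pair is not acceptable.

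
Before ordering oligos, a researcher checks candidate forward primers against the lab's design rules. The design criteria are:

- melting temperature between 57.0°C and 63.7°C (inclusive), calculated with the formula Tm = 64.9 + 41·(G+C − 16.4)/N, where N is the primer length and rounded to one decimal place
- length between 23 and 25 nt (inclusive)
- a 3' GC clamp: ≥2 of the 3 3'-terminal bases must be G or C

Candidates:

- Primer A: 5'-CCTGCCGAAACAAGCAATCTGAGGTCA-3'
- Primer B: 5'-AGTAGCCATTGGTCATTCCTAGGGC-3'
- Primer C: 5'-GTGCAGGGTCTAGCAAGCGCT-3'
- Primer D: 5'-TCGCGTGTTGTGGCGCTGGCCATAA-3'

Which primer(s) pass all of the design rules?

Primer A (27 nt, A=9 T=4 G=6 C=8): Tm = 64.9 + 41·(14 − 16.4)/27 = 61.3°C ✓; length 27, outside 23–25 ✗; 3' end TCA has 1 G/C, need ≥2 ✗ — fails.
Primer B (25 nt, A=5 T=7 G=7 C=6): Tm = 64.9 + 41·(13 − 16.4)/25 = 59.3°C ✓; length 25 ✓; 3' end GGC has 3 G/C ✓ — passes.
Primer C (21 nt, A=4 T=4 G=8 C=5): Tm = 64.9 + 41·(13 − 16.4)/21 = 58.3°C ✓; length 21, outside 23–25 ✗; 3' end GCT has 2 G/C ✓ — fails.
Primer D (25 nt, A=3 T=7 G=9 C=6): Tm = 64.9 + 41·(15 − 16.4)/25 = 62.6°C ✓; length 25 ✓; 3' end TAA has 0 G/C, need ≥2 ✗ — fails.

Primer B only.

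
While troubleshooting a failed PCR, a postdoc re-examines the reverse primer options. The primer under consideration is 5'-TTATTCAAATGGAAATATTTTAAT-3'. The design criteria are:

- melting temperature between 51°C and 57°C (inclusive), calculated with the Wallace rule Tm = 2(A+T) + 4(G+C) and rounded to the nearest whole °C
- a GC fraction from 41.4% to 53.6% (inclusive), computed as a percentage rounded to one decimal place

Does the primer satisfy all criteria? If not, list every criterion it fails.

Base counts: A=10, T=11, G=2, C=1 (length 24).
Tm: Tm = 2·21 + 4·3 = 54°C ✓
GC content: GC 3/24 = 12.5%, outside 41.4–53.6% ✗

Fails: GC content.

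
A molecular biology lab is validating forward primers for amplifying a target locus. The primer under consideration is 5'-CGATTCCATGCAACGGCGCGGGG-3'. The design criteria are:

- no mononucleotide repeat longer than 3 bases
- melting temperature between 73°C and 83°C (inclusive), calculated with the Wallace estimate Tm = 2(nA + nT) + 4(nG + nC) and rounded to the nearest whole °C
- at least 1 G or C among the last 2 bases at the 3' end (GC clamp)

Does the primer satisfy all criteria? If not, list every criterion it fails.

Base counts: A=4, T=3, G=9, C=7 (length 23).
homopolymer run: longest run = 4, exceeds 3 ✗
Tm: Tm = 2·7 + 4·16 = 78°C ✓
GC clamp: 3' end GG has 2 G/C ✓

Fails: homopolymer run.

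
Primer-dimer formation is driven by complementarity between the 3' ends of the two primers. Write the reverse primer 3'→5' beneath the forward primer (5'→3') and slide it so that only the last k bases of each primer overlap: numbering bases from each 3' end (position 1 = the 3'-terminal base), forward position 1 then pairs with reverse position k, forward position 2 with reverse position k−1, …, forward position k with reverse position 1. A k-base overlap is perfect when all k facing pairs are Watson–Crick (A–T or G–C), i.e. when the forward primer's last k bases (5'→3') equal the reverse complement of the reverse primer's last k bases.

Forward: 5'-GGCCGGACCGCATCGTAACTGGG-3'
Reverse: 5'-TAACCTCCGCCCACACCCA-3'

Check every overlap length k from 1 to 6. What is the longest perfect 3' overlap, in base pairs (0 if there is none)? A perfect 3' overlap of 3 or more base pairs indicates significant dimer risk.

Last 6 bases (5'→3') — forward …ACTGGG, reverse …CACCCA.
Reverse complement of the reverse primer's last 6 bases: TGGGTG; its first k bases are the reverse complement of the reverse primer's last k bases, so a perfect k-base overlap needs the forward primer's last k bases to equal them.
Comparing (forward last k vs required): k=1: G vs T ✗; k=2: GG vs TG ✗; k=3: GGG vs TGG ✗; k=4: TGGG vs TGGG ✓; k=5: CTGGG vs TGGGT ✗; k=6: ACTGGG vs TGGGTG ✗.
Only k = 4 is perfect, so the longest perfect 3' overlap is 4.

Longest perfect overlap: 4 complementary base pairs; significant dimer risk (threshold 3).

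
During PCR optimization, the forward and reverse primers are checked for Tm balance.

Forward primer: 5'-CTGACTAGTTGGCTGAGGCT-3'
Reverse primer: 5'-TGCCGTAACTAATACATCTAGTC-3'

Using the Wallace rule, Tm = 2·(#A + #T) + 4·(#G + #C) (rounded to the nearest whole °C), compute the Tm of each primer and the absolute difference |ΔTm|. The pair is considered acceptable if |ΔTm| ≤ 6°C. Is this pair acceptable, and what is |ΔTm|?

Forward: A=3 T=6 G=7 C=4 → Tm = 2·9 + 4·11 = 62°C.
Reverse: A=7 T=7 G=3 C=6 → Tm = 2·14 + 4·9 = 64°C.
|ΔTm| = |62 − 64| = 2°C, ≤ 6°C.

|ΔTm| = 2°C; the pair is acceptable.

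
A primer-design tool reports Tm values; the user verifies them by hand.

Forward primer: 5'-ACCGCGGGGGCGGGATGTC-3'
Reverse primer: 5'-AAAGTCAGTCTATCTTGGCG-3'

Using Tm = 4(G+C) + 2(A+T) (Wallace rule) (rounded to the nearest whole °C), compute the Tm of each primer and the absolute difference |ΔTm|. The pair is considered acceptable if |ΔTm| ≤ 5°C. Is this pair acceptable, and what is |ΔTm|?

Forward: A=2 T=2 G=10 C=5 → Tm = 2·4 + 4·15 = 68°C.
Reverse: A=5 T=6 G=5 C=4 → Tm = 2·11 + 4·9 = 58°C.
|ΔTm| = |68 − 58| = 10°C, > 5°C.

|ΔTm| = 10°C; the pair is not acceptable.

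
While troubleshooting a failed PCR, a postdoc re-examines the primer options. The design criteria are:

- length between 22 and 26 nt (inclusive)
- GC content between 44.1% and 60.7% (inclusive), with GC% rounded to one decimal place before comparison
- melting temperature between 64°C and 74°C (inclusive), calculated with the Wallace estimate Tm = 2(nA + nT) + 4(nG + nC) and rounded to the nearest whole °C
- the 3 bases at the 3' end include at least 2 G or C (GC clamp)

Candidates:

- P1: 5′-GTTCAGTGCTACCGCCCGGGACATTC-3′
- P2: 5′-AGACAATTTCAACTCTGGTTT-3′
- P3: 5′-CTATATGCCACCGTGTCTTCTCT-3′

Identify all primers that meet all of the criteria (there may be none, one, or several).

None of the candidates satisfy all criteria.

P1 (26 nt, A=4 T=6 G=7 C=9): length 26 ✓; GC 16/26 = 61.5%, outside 44.1–60.7% ✗; Tm = 2·10 + 4·16 = 84°C, outside 64–74°C ✗; 3' end TTC has 1 G/C, need ≥2 ✗ — fails.
P2 (21 nt, A=6 T=8 G=3 C=4): length 21, outside 22–26 ✗; GC 7/21 = 33.3%, outside 44.1–60.7% ✗; Tm = 2·14 + 4·7 = 56°C, outside 64–74°C ✗; 3' end TTT has 0 G/C, need ≥2 ✗ — fails.
P3 (23 nt, A=3 T=9 G=3 C=8): length 23 ✓; GC 11/23 = 47.8% ✓; Tm = 2·12 + 4·11 = 68°C ✓; 3' end TCT has 1 G/C, need ≥2 ✗ — fails.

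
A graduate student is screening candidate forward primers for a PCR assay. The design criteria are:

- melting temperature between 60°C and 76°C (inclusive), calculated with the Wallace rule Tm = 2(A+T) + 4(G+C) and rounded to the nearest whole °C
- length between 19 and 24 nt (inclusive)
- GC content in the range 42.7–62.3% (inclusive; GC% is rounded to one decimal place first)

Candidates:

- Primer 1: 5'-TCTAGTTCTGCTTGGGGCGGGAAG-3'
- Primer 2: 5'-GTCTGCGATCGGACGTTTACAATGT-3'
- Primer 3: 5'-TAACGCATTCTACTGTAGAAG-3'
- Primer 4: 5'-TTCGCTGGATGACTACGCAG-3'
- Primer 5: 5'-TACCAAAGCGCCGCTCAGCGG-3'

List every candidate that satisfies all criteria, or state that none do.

Primer 1 and Primer 4.

Primer 1 (24 nt, A=3 T=7 G=10 C=4): Tm = 2·10 + 4·14 = 76°C ✓; length 24 ✓; GC 14/24 = 58.3% ✓ — passes.
Primer 2 (25 nt, A=5 T=8 G=7 C=5): Tm = 2·13 + 4·12 = 74°C ✓; length 25, outside 19–24 ✗; GC 12/25 = 48.0% ✓ — fails.
Primer 3 (21 nt, A=7 T=6 G=4 C=4): Tm = 2·13 + 4·8 = 58°C, outside 60–76°C ✗; length 21 ✓; GC 8/21 = 38.1%, outside 42.7–62.3% ✗ — fails.
Primer 4 (20 nt, A=4 T=5 G=6 C=5): Tm = 2·9 + 4·11 = 62°C ✓; length 20 ✓; GC 11/20 = 55.0% ✓ — passes.
Primer 5 (21 nt, A=5 T=2 G=6 C=8): Tm = 2·7 + 4·14 = 70°C ✓; length 21 ✓; GC 14/21 = 66.7%, outside 42.7–62.3% ✗ — fails.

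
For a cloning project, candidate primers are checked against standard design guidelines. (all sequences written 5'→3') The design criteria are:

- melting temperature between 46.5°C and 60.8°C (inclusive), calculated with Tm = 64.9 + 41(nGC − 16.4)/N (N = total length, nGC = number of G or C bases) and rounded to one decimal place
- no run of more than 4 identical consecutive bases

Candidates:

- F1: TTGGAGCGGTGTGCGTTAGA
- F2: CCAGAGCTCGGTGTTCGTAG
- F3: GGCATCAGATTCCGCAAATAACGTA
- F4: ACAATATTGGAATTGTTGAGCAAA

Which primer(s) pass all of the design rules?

F1, F2, F3 and F4.

F1 (20 nt, A=3 T=6 G=9 C=2): Tm = 64.9 + 41·(11 − 16.4)/20 = 53.8°C ✓; longest run = 2 ✓ — passes.
F2 (20 nt, A=3 T=5 G=7 C=5): Tm = 64.9 + 41·(12 − 16.4)/20 = 55.9°C ✓; longest run = 2 ✓ — passes.
F3 (25 nt, A=9 T=5 G=5 C=6): Tm = 64.9 + 41·(11 − 16.4)/25 = 56.0°C ✓; longest run = 3 ✓ — passes.
F4 (24 nt, A=10 T=7 G=5 C=2): Tm = 64.9 + 41·(7 − 16.4)/24 = 48.8°C ✓; longest run = 3 ✓ — passes.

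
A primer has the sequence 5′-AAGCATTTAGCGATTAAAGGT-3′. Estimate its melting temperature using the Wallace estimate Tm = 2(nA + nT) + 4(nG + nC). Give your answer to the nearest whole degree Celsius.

Base counts: A=8, T=6, G=5, C=2 (length 21).
Tm = 2·(8+6) + 4·(5+2) = 2·14 + 4·7 = 28 + 28 = 56°C.

56°C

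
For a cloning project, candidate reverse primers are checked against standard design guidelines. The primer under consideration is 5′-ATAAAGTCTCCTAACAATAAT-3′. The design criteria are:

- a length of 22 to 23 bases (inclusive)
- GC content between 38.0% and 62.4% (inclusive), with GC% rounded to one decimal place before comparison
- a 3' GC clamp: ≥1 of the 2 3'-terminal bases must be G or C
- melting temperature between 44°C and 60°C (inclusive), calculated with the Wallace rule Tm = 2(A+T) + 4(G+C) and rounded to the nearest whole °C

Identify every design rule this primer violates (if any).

Base counts: A=10, T=6, G=1, C=4 (length 21).
length: length 21, outside 22–23 ✗
GC content: GC 5/21 = 23.8%, outside 38.0–62.4% ✗
GC clamp: 3' end AT has 0 G/C, need ≥1 ✗
Tm: Tm = 2·16 + 4·5 = 52°C ✓

Fails: length, GC content, GC clamp.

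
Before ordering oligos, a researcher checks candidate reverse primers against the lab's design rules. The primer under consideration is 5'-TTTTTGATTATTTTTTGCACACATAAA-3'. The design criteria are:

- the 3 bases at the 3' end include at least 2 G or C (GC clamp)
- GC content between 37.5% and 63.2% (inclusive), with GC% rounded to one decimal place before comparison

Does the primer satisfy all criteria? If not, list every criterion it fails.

Fails: GC clamp, GC content.

Base counts: A=8, T=14, G=2, C=3 (length 27).
GC clamp: 3' end AAA has 0 G/C, need ≥2 ✗
GC content: GC 5/27 = 18.5%, outside 37.5–63.2% ✗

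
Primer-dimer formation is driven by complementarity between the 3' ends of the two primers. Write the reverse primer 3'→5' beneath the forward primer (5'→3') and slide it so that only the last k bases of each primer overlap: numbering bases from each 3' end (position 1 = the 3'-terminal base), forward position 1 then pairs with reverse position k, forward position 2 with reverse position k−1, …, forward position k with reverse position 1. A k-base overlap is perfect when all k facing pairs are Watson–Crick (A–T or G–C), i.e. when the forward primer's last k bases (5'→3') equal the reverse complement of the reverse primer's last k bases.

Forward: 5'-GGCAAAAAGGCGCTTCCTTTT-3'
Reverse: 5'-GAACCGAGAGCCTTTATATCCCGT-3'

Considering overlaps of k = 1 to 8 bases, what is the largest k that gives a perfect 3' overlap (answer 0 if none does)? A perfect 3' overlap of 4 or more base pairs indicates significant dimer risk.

Last 8 bases (5'→3') — forward …TTCCTTTT, reverse …TATCCCGT.
Reverse complement of the reverse primer's last 8 bases: ACGGGATA; its first k bases are the reverse complement of the reverse primer's last k bases, so a perfect k-base overlap needs the forward primer's last k bases to equal them.
Comparing (forward last k vs required): k=1: T vs A ✗; k=2: TT vs AC ✗; k=3: TTT vs ACG ✗; k=4: TTTT vs ACGG ✗; k=5: CTTTT vs ACGGG ✗; k=6: CCTTTT vs ACGGGA ✗; k=7: TCCTTTT vs ACGGGAT ✗; k=8: TTCCTTTT vs ACGGGATA ✗.
No overlap length from 1 to 8 is perfect, so the longest perfect 3' overlap is 0.

Longest perfect overlap: 0 complementary base pairs; below the dimer-risk threshold (threshold 4).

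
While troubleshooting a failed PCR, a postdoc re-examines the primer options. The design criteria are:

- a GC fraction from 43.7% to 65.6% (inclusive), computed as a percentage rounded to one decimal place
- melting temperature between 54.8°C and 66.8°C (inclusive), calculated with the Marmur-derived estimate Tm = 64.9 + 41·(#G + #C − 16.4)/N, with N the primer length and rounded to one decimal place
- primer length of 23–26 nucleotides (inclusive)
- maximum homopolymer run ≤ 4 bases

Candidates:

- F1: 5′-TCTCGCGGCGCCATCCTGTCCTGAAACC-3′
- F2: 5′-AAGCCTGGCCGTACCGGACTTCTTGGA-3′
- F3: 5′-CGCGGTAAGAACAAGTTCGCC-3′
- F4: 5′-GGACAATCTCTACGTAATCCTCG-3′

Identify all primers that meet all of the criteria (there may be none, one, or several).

F4 only.

F1 (28 nt, A=4 T=6 G=6 C=12): GC 18/28 = 64.3% ✓; Tm = 64.9 + 41·(18 − 16.4)/28 = 67.2°C, outside 54.8–66.8°C ✗; length 28, outside 23–26 ✗; longest run = 3 ✓ — fails.
F2 (27 nt, A=5 T=6 G=8 C=8): GC 16/27 = 59.3% ✓; Tm = 64.9 + 41·(16 − 16.4)/27 = 64.3°C ✓; length 27, outside 23–26 ✗; longest run = 2 ✓ — fails.
F3 (21 nt, A=6 T=3 G=6 C=6): GC 12/21 = 57.1% ✓; Tm = 64.9 + 41·(12 − 16.4)/21 = 56.3°C ✓; length 21, outside 23–26 ✗; longest run = 2 ✓ — fails.
F4 (23 nt, A=6 T=6 G=4 C=7): GC 11/23 = 47.8% ✓; Tm = 64.9 + 41·(11 − 16.4)/23 = 55.3°C ✓; length 23 ✓; longest run = 2 ✓ — passes.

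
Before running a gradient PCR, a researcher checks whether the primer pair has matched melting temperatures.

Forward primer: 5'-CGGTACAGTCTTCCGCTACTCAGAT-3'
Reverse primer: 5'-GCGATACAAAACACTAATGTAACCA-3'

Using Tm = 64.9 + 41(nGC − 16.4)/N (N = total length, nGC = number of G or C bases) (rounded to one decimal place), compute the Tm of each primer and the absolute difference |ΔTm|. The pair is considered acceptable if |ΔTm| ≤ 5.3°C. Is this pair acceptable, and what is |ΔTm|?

|ΔTm| = 6.5°C; the pair is not acceptable.

Forward: G+C = 13, N = 25 → Tm = 64.9 + 41·(13 − 16.4)/25 = 59.3°C.
Reverse: G+C = 9, N = 25 → Tm = 64.9 + 41·(9 − 16.4)/25 = 52.8°C.
|ΔTm| = |59.3 − 52.8| = 6.5°C, > 5.3°C.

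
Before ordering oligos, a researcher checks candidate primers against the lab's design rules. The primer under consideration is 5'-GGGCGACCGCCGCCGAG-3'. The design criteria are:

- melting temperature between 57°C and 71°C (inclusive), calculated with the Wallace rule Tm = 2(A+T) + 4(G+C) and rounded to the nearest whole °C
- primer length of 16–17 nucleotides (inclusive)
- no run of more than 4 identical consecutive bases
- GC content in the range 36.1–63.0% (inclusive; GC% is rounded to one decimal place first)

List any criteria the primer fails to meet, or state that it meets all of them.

Base counts: A=2, T=0, G=8, C=7 (length 17).
Tm: Tm = 2·2 + 4·15 = 64°C ✓
length: length 17 ✓
homopolymer run: longest run = 3 ✓
GC content: GC 15/17 = 88.2%, outside 36.1–63.0% ✗

Fails: GC content.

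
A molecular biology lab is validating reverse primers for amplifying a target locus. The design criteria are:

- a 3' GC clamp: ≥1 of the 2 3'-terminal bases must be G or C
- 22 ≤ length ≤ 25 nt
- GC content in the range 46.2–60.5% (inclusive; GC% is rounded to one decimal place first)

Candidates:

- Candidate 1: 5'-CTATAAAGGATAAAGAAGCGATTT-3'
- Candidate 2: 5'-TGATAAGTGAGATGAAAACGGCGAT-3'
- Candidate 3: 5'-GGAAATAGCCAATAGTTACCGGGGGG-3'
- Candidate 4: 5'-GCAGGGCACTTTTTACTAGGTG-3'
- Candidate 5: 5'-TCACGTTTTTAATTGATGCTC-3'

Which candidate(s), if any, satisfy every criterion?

Candidate 4 only.

Candidate 1 (24 nt, A=11 T=6 G=5 C=2): 3' end TT has 0 G/C, need ≥1 ✗; length 24 ✓; GC 7/24 = 29.2%, outside 46.2–60.5% ✗ — fails.
Candidate 2 (25 nt, A=10 T=5 G=8 C=2): 3' end AT has 0 G/C, need ≥1 ✗; length 25 ✓; GC 10/25 = 40.0%, outside 46.2–60.5% ✗ — fails.
Candidate 3 (26 nt, A=8 T=4 G=10 C=4): 3' end GG has 2 G/C ✓; length 26, outside 22–25 ✗; GC 14/26 = 53.8% ✓ — fails.
Candidate 4 (22 nt, A=4 T=7 G=7 C=4): 3' end TG has 1 G/C ✓; length 22 ✓; GC 11/22 = 50.0% ✓ — passes.
Candidate 5 (21 nt, A=4 T=10 G=3 C=4): 3' end TC has 1 G/C ✓; length 21, outside 22–25 ✗; GC 7/21 = 33.3%, outside 46.2–60.5% ✗ — fails.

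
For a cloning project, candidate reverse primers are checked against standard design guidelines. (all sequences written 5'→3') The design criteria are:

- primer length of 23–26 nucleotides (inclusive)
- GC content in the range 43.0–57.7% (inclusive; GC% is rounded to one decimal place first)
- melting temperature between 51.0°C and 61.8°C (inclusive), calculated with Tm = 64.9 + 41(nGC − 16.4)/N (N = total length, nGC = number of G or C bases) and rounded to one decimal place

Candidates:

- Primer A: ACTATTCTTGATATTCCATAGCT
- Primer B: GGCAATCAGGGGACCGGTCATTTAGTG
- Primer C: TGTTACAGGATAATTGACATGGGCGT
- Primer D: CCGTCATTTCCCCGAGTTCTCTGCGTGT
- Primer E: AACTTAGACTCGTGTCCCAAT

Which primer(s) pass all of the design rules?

Primer A (23 nt, A=6 T=10 G=2 C=5): length 23 ✓; GC 7/23 = 30.4%, outside 43.0–57.7% ✗; Tm = 64.9 + 41·(7 − 16.4)/23 = 48.1°C, outside 51.0–61.8°C ✗ — fails.
Primer B (27 nt, A=6 T=6 G=10 C=5): length 27, outside 23–26 ✗; GC 15/27 = 55.6% ✓; Tm = 64.9 + 41·(15 − 16.4)/27 = 62.8°C, outside 51.0–61.8°C ✗ — fails.
Primer C (26 nt, A=7 T=8 G=8 C=3): length 26 ✓; GC 11/26 = 42.3%, outside 43.0–57.7% ✗; Tm = 64.9 + 41·(11 − 16.4)/26 = 56.4°C ✓ — fails.
Primer D (28 nt, A=2 T=10 G=6 C=10): length 28, outside 23–26 ✗; GC 16/28 = 57.1% ✓; Tm = 64.9 + 41·(16 − 16.4)/28 = 64.3°C, outside 51.0–61.8°C ✗ — fails.
Primer E (21 nt, A=6 T=6 G=3 C=6): length 21, outside 23–26 ✗; GC 9/21 = 42.9%, outside 43.0–57.7% ✗; Tm = 64.9 + 41·(9 − 16.4)/21 = 50.5°C, outside 51.0–61.8°C ✗ — fails.

None of the candidates satisfy all criteria.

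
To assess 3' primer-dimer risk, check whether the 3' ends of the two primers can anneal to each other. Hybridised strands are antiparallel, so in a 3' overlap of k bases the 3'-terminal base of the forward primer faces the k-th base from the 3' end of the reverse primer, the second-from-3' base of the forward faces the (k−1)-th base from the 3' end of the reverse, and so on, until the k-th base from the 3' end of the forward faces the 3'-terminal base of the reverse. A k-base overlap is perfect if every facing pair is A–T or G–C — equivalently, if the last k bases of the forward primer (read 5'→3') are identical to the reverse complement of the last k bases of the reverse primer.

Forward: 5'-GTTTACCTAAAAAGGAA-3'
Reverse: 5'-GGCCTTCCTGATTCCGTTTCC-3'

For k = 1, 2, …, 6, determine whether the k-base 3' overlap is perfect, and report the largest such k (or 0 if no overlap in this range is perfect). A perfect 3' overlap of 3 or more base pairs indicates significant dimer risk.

Last 6 bases (5'→3') — forward …AAGGAA, reverse …GTTTCC.
Reverse complement of the reverse primer's last 6 bases: GGAAAC; its first k bases are the reverse complement of the reverse primer's last k bases, so a perfect k-base overlap needs the forward primer's last k bases to equal them.
Comparing (forward last k vs required): k=1: A vs G ✗; k=2: AA vs GG ✗; k=3: GAA vs GGA ✗; k=4: GGAA vs GGAA ✓; k=5: AGGAA vs GGAAA ✗; k=6: AAGGAA vs GGAAAC ✗.
Only k = 4 is perfect, so the longest perfect 3' overlap is 4.

Longest perfect overlap: 4 complementary base pairs; significant dimer risk (threshold 3).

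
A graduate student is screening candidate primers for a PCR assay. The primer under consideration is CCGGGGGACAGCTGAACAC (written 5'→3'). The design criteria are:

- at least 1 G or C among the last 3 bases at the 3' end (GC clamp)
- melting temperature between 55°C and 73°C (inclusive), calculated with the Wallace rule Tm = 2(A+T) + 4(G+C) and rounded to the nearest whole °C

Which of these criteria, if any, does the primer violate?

Meets all criteria.

Base counts: A=5, T=1, G=7, C=6 (length 19).
GC clamp: 3' end CAC has 2 G/C ✓
Tm: Tm = 2·6 + 4·13 = 64°C ✓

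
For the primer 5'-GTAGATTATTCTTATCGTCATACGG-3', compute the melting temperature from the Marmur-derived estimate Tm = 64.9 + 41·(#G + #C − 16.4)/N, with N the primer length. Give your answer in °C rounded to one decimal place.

52.8°C

Base counts: A=6, T=10, G=5, C=4; G+C = 9, N = 25.
Tm = 64.9 + 41·(9 − 16.4)/25 = 64.9 + -303.40/25 = 52.8°C.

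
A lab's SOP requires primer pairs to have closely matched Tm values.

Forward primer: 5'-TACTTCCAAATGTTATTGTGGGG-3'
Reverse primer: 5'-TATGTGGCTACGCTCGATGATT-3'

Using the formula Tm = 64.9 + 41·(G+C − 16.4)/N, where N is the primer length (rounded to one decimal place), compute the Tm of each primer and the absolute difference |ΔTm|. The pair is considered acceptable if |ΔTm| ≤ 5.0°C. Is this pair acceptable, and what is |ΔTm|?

Forward: G+C = 9, N = 23 → Tm = 64.9 + 41·(9 − 16.4)/23 = 51.7°C.
Reverse: G+C = 10, N = 22 → Tm = 64.9 + 41·(10 − 16.4)/22 = 53.0°C.
|ΔTm| = |51.7 − 53.0| = 1.3°C, ≤ 5.0°C.

|ΔTm| = 1.3°C; the pair is acceptable.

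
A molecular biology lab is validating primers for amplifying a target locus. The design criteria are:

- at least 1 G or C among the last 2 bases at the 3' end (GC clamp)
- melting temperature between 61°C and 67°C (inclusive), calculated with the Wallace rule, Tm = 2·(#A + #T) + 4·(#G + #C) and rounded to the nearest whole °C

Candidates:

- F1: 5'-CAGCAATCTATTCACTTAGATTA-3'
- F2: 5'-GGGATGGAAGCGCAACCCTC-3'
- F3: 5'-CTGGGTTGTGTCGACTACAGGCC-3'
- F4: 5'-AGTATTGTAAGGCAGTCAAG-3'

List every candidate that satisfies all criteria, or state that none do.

F2 only.

F1 (23 nt, A=8 T=8 G=2 C=5): 3' end TA has 0 G/C, need ≥1 ✗; Tm = 2·16 + 4·7 = 60°C, outside 61–67°C ✗ — fails.
F2 (20 nt, A=5 T=2 G=7 C=6): 3' end TC has 1 G/C ✓; Tm = 2·7 + 4·13 = 66°C ✓ — passes.
F3 (23 nt, A=3 T=6 G=8 C=6): 3' end CC has 2 G/C ✓; Tm = 2·9 + 4·14 = 74°C, outside 61–67°C ✗ — fails.
F4 (20 nt, A=7 T=5 G=6 C=2): 3' end AG has 1 G/C ✓; Tm = 2·12 + 4·8 = 56°C, outside 61–67°C ✗ — fails.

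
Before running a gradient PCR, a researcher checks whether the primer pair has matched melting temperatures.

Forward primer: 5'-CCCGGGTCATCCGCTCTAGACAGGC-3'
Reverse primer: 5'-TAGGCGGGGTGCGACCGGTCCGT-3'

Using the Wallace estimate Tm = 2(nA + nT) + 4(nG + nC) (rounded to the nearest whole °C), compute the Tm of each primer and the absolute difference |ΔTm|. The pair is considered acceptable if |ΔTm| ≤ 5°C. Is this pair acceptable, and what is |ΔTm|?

|ΔTm| = 4°C; the pair is acceptable.

Forward: A=4 T=4 G=7 C=10 → Tm = 2·8 + 4·17 = 84°C.
Reverse: A=2 T=4 G=11 C=6 → Tm = 2·6 + 4·17 = 80°C.
|ΔTm| = |84 − 80| = 4°C, ≤ 5°C.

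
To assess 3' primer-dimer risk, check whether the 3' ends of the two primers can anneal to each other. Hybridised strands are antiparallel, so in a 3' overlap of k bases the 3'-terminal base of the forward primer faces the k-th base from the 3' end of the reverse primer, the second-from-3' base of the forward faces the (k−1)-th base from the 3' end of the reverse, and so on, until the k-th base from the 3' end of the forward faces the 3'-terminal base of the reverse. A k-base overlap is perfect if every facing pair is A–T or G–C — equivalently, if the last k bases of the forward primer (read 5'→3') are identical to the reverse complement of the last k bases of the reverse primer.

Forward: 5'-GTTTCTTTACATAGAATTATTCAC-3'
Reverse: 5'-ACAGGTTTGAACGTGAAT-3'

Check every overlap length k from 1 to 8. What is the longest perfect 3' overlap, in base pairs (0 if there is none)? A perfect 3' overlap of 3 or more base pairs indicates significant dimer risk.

Last 8 bases (5'→3') — forward …TTATTCAC, reverse …ACGTGAAT.
Reverse complement of the reverse primer's last 8 bases: ATTCACGT; its first k bases are the reverse complement of the reverse primer's last k bases, so a perfect k-base overlap needs the forward primer's last k bases to equal them.
Comparing (forward last k vs required): k=1: C vs A ✗; k=2: AC vs AT ✗; k=3: CAC vs ATT ✗; k=4: TCAC vs ATTC ✗; k=5: TTCAC vs ATTCA ✗; k=6: ATTCAC vs ATTCAC ✓; k=7: TATTCAC vs ATTCACG ✗; k=8: TTATTCAC vs ATTCACGT ✗.
Only k = 6 is perfect, so the longest perfect 3' overlap is 6.

Longest perfect overlap: 6 complementary base pairs; significant dimer risk (threshold 3).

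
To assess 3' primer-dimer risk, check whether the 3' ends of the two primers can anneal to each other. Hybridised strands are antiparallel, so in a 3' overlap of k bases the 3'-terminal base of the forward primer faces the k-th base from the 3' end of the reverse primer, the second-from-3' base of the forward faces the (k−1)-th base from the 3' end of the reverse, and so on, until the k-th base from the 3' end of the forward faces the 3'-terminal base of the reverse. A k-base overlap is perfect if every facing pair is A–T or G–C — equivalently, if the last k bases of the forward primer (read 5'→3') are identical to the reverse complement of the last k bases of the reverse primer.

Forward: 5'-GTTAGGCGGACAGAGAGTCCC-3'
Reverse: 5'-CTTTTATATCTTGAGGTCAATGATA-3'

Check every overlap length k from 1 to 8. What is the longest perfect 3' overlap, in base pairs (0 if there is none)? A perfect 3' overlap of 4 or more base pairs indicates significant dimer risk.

Longest perfect overlap: 0 complementary base pairs; below the dimer-risk threshold (threshold 4).

Last 8 bases (5'→3') — forward …AGAGTCCC, reverse …CAATGATA.
Reverse complement of the reverse primer's last 8 bases: TATCATTG; its first k bases are the reverse complement of the reverse primer's last k bases, so a perfect k-base overlap needs the forward primer's last k bases to equal them.
Comparing (forward last k vs required): k=1: C vs T ✗; k=2: CC vs TA ✗; k=3: CCC vs TAT ✗; k=4: TCCC vs TATC ✗; k=5: GTCCC vs TATCA ✗; k=6: AGTCCC vs TATCAT ✗; k=7: GAGTCCC vs TATCATT ✗; k=8: AGAGTCCC vs TATCATTG ✗.
No overlap length from 1 to 8 is perfect, so the longest perfect 3' overlap is 0.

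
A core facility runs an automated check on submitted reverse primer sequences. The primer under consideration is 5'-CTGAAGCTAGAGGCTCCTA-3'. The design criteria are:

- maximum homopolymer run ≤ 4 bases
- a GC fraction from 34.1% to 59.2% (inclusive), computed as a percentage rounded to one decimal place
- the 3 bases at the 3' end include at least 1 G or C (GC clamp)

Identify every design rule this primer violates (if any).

Meets all criteria.

Base counts: A=5, T=4, G=5, C=5 (length 19).
homopolymer run: longest run = 2 ✓
GC content: GC 10/19 = 52.6% ✓
GC clamp: 3' end CTA has 1 G/C ✓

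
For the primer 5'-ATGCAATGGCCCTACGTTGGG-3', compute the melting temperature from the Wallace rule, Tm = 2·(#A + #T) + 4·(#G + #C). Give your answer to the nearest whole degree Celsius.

66°C

Base counts: A=4, T=5, G=7, C=5 (length 21).
Tm = 2·(4+5) + 4·(7+5) = 2·9 + 4·12 = 18 + 48 = 66°C.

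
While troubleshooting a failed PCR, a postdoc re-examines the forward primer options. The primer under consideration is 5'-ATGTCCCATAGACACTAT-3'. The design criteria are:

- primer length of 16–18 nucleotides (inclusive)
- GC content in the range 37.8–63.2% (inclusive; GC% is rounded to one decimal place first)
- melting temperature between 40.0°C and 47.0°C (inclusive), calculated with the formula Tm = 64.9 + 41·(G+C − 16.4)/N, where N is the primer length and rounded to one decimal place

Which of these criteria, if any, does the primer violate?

Base counts: A=6, T=5, G=2, C=5 (length 18).
length: length 18 ✓
GC content: GC 7/18 = 38.9% ✓
Tm: Tm = 64.9 + 41·(7 − 16.4)/18 = 43.5°C ✓

Meets all criteria.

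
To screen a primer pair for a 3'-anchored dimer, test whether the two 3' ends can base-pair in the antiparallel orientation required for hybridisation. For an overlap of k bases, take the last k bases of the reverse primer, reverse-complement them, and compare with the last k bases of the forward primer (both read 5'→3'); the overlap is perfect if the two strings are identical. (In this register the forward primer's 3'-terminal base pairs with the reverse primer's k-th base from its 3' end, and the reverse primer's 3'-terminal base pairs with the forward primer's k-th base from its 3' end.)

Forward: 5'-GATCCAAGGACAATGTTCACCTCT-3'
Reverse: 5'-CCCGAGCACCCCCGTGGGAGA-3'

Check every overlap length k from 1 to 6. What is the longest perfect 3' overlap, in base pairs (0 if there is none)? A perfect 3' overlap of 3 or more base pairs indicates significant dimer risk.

Last 6 bases (5'→3') — forward …ACCTCT, reverse …GGGAGA.
Reverse complement of the reverse primer's last 6 bases: TCTCCC; its first k bases are the reverse complement of the reverse primer's last k bases, so a perfect k-base overlap needs the forward primer's last k bases to equal them.
Comparing (forward last k vs required): k=1: T vs T ✓; k=2: CT vs TC ✗; k=3: TCT vs TCT ✓; k=4: CTCT vs TCTC ✗; k=5: CCTCT vs TCTCC ✗; k=6: ACCTCT vs TCTCCC ✗.
Perfect overlaps at k = 1, 3; the largest is 3.

Longest perfect overlap: 3 complementary base pairs; significant dimer risk (threshold 3).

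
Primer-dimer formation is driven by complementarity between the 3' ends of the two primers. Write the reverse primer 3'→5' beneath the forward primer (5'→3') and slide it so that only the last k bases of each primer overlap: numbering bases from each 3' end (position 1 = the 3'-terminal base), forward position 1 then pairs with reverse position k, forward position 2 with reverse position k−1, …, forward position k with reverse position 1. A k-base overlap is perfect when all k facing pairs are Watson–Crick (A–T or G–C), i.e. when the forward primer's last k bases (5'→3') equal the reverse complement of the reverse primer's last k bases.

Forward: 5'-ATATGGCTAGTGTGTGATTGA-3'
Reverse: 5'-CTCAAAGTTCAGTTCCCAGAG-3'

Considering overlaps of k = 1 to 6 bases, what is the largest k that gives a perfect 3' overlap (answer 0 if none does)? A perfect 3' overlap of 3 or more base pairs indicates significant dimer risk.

Longest perfect overlap: 0 complementary base pairs; below the dimer-risk threshold (threshold 3).

Last 6 bases (5'→3') — forward …GATTGA, reverse …CCAGAG.
Reverse complement of the reverse primer's last 6 bases: CTCTGG; its first k bases are the reverse complement of the reverse primer's last k bases, so a perfect k-base overlap needs the forward primer's last k bases to equal them.
Comparing (forward last k vs required): k=1: A vs C ✗; k=2: GA vs CT ✗; k=3: TGA vs CTC ✗; k=4: TTGA vs CTCT ✗; k=5: ATTGA vs CTCTG ✗; k=6: GATTGA vs CTCTGG ✗.
No overlap length from 1 to 6 is perfect, so the longest perfect 3' overlap is 0.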